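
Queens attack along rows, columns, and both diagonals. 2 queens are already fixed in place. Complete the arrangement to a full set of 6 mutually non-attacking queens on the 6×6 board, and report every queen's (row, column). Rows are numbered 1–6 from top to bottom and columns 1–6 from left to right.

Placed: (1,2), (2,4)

(1,2) (2,4) (3,6) (4,1) (5,3) (6,5)

Row 3: attacked by (1,2)→{2,4}; (2,4)→{3,4,5}. Safe: 1, 6. Place at column 6.
Row 4: attacked by (1,2)→{2,5}; (2,4)→{2,4,6}; (3,6)→{5,6}. Safe: 1, 3. Place at column 1.
Row 5: attacked by (1,2)→{2,6}; (2,4)→{1,4}; (3,6)→{4,6}; (4,1)→{1,2}. Safe: 3, 5. Place at column 3.
Row 6: attacked by (1,2)→{2}; (2,4)→{4}; (3,6)→{3,6}; (4,1)→{1,3}; (5,3)→{2,3,4}. Safe: 5. Place at column 5.
Columns [2, 4, 6, 1, 3, 5], r−c [-1, -2, -3, 3, 2, 1], r+c [3, 6, 9, 5, 8, 11] are all distinct, so no two queens attack.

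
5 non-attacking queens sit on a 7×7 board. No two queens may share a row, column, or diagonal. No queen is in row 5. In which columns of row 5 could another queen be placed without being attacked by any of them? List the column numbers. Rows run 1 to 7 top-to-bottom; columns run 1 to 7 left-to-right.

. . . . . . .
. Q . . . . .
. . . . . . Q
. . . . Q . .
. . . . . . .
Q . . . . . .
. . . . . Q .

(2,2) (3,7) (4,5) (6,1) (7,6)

columns 3

(2,2) attacks row 5 at column 2 and diagonals 5.
(3,7) attacks row 5 at column 7 and diagonals 5.
(4,5) attacks row 5 at column 5 and diagonals 4, 6.
(6,1) attacks row 5 at column 1 and diagonals 2.
(7,6) attacks row 5 at column 6 and diagonals 4.
Attacked columns: {1, 2, 4, 5, 6, 7}. Safe: {3}.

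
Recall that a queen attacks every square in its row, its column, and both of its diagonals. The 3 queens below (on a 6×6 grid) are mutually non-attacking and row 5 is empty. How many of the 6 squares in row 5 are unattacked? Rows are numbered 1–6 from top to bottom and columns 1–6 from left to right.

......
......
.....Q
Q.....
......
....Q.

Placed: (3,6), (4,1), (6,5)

1

(3,6) attacks row 5 at column 6 and diagonals 4.
(4,1) attacks row 5 at column 1 and diagonals 2.
(6,5) attacks row 5 at column 5 and diagonals 4, 6.
Attacked columns: {1, 2, 4, 5, 6}. Safe: {3}.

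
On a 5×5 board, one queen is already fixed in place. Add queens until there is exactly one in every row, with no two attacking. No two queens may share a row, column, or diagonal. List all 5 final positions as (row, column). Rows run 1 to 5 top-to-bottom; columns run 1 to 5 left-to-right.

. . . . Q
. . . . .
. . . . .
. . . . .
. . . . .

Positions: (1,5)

Row 2: attacked by (1,5)→{4,5}. Safe: 1, 2, 3. Place at column 3.
Row 3: attacked by (1,5)→{3,5}; (2,3)→{2,3,4}. Safe: 1. Place at column 1.
Row 4: attacked by (1,5)→{2,5}; (2,3)→{1,3,5}; (3,1)→{1,2}. Safe: 4. Place at column 4.
Row 5: attacked by (1,5)→{1,5}; (2,3)→{3}; (3,1)→{1,3}; (4,4)→{3,4,5}. Safe: 2. Place at column 2.
Columns [5, 3, 1, 4, 2], r−c [-4, -1, 2, 0, 3], r+c [6, 5, 4, 8, 7] are all distinct, so no two queens attack.

(1,5) (2,3) (3,1) (4,4) (5,2)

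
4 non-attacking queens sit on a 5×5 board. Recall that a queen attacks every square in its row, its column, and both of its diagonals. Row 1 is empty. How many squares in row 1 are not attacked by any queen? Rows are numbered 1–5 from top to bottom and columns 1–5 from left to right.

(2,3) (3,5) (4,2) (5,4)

(2,3) attacks row 1 at column 3 and diagonals 2, 4.
(3,5) attacks row 1 at column 5 and diagonals 3.
(4,2) attacks row 1 at column 2 and diagonals 5.
(5,4) attacks row 1 at column 4.
Attacked columns: {2, 3, 4, 5}. Safe: {1}.

1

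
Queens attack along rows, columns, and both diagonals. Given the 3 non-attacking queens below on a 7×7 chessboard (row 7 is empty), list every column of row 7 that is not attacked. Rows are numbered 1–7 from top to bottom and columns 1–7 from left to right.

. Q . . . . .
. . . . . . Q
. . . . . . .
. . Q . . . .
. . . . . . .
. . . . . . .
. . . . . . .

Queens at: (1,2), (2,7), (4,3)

columns 1, 4, 5

(1,2) attacks row 7 at column 2.
(2,7) attacks row 7 at column 7 and diagonals 2.
(4,3) attacks row 7 at column 3 and diagonals 6.
Attacked columns: {2, 3, 6, 7}. Safe: {1, 4, 5}.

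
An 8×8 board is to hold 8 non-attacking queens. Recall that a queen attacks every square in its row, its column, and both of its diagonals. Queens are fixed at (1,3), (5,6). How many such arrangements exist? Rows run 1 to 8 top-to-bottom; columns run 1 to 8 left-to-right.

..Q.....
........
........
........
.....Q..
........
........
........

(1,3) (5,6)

Branch on row 2: col 1 → 0; col 5 → 1; col 7 → 1; col 8 → 0.
Sum: 0 + 1 + 1 + 0 = 2.

2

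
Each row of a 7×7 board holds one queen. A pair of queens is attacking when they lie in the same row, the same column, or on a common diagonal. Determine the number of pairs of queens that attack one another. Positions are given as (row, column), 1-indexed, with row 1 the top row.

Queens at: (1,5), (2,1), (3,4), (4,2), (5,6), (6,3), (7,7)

Same diagonal: (1,5)–(4,2) (|1−4| = |5−2| = 3); (3,4)–(5,6) (|3−5| = |4−6| = 2).
Total attacking pairs: 2.

2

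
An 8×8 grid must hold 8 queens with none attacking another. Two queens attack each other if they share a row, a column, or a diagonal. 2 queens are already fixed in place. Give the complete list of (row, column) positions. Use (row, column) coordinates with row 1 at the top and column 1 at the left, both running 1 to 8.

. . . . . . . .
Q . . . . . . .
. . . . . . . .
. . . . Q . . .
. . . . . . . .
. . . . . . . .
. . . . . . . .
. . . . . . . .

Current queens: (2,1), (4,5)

(1,3) (2,1) (3,7) (4,5) (5,8) (6,2) (7,4) (8,6)

Row 1: attacked by (2,1)→{1,2}; (4,5)→{2,5,8}. Safe: 3, 4, 6, 7. Place at column 3.
Row 3: attacked by (1,3)→{1,3,5}; (2,1)→{1,2}; (4,5)→{4,5,6}. Safe: 7, 8. Place at column 7.
Row 5: attacked by (1,3)→{3,7}; (2,1)→{1,4}; (3,7)→{5,7}; (4,5)→{4,5,6}. Safe: 2, 8. Place at column 8.
Row 6: attacked by (1,3)→{3,8}; (2,1)→{1,5}; (3,7)→{4,7}; (4,5)→{3,5,7}; (5,8)→{7,8}. Safe: 2, 6. Place at column 2.
Row 7: attacked by (1,3)→{3}; (2,1)→{1,6}; (3,7)→{3,7}; (4,5)→{2,5,8}; (5,8)→{6,8}; (6,2)→{1,2,3}. Safe: 4. Place at column 4.
Row 8: attacked by (1,3)→{3}; (2,1)→{1,7}; (3,7)→{2,7}; (4,5)→{1,5}; (5,8)→{5,8}; (6,2)→{2,4}; (7,4)→{3,4,5}. Safe: 6. Place at column 6.
Columns [3, 1, 7, 5, 8, 2, 4, 6], r−c [-2, 1, -4, -1, -3, 4, 3, 2], r+c [4, 3, 10, 9, 13, 8, 11, 14] are all distinct, so no two queens attack.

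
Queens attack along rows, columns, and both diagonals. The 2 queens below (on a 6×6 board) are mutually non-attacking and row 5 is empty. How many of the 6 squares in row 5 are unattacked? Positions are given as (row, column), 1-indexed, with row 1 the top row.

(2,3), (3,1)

3

(2,3) attacks row 5 at column 3 and diagonals 6.
(3,1) attacks row 5 at column 1 and diagonals 3.
Attacked columns: {1, 3, 6}. Safe: {2, 4, 5}.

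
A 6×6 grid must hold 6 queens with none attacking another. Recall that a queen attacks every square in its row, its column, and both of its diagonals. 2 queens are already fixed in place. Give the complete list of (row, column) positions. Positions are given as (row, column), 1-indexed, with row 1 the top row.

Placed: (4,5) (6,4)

(1,3) (2,6) (3,2) (4,5) (5,1) (6,4)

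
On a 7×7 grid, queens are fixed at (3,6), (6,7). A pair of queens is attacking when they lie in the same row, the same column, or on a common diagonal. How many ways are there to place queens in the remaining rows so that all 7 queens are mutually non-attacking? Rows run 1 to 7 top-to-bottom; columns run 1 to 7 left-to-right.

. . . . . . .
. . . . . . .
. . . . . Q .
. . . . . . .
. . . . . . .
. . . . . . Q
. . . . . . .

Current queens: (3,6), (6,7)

Branch on row 1: col 1 → 0; col 3 → 2; col 5 → 1.
Sum: 0 + 2 + 1 = 3.

3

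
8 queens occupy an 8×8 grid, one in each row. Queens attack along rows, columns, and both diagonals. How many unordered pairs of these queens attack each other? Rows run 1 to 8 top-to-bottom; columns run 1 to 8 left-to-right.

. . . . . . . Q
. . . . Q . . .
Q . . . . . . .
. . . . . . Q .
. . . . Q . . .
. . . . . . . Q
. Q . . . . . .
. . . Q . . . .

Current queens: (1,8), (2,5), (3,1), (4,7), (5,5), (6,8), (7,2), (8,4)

Same column: (1,8)–(6,8) (column 8); (2,5)–(5,5) (column 5).
Same diagonal: (1,8)–(7,2) (|1−7| = |8−2| = 6); (2,5)–(4,7) (|2−4| = |5−7| = 2).
Total attacking pairs: 4.

4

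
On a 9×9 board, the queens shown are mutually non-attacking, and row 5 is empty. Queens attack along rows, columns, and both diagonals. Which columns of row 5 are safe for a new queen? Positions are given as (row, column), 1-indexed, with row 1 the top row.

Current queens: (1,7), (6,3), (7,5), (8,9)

(1,7) attacks row 5 at column 7 and diagonals 3.
(6,3) attacks row 5 at column 3 and diagonals 2, 4.
(7,5) attacks row 5 at column 5 and diagonals 3, 7.
(8,9) attacks row 5 at column 9 and diagonals 6.
Attacked columns: {2, 3, 4, 5, 6, 7, 9}. Safe: {1, 8}.

columns 1, 8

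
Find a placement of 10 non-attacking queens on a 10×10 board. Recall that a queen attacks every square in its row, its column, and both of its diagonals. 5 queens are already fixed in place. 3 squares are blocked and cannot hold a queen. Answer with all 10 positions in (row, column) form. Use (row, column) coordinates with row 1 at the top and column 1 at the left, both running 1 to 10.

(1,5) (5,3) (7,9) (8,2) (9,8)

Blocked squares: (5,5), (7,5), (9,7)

Row 2: attacked by (1,5)→{4,5,6}; (5,3)→{3,6}; (7,9)→{4,9}; (8,2)→{2,8}; (9,8)→{1,8}. Safe: 7, 10. Place at column 7.
Row 3: attacked by (1,5)→{3,5,7}; (2,7)→{6,7,8}; (5,3)→{1,3,5}; (7,9)→{5,9}; (8,2)→{2,7}; (9,8)→{2,8}. Safe: 4, 10. Place at column 4.
Row 4: attacked by (1,5)→{2,5,8}; (2,7)→{5,7,9}; (3,4)→{3,4,5}; (5,3)→{2,3,4}; (7,9)→{6,9}; (8,2)→{2,6}; (9,8)→{3,8}. Safe: 1, 10. Place at column 10.
Row 6: attacked by (1,5)→{5,10}; (2,7)→{3,7}; (3,4)→{1,4,7}; (4,10)→{8,10}; (5,3)→{2,3,4}; (7,9)→{8,9,10}; (8,2)→{2,4}; (9,8)→{5,8}. Safe: 6. Place at column 6.
Row 10: attacked by (1,5)→{5}; (2,7)→{7}; (3,4)→{4}; (4,10)→{4,10}; (5,3)→{3,8}; (6,6)→{2,6,10}; (7,9)→{6,9}; (8,2)→{2,4}; (9,8)→{7,8,9}. Safe: 1. Place at column 1.
Columns [5, 7, 4, 10, 3, 6, 9, 2, 8, 1], r−c [-4, -5, -1, -6, 2, 0, -2, 6, 1, 9], r+c [6, 9, 7, 14, 8, 12, 16, 10, 17, 11] are all distinct, so no two queens attack.

(1,5) (2,7) (3,4) (4,10) (5,3) (6,6) (7,9) (8,2) (9,8) (10,1)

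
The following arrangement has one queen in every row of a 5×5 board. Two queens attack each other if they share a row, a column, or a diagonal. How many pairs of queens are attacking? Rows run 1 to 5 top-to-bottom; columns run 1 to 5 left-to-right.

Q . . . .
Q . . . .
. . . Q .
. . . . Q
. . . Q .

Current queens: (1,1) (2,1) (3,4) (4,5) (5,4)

5

Same column: (1,1)–(2,1) (column 1); (3,4)–(5,4) (column 4).
Same diagonal: (2,1)–(5,4) (|2−5| = |1−4| = 3); (3,4)–(4,5) (|3−4| = |4−5| = 1); (4,5)–(5,4) (|4−5| = |5−4| = 1).
Total attacking pairs: 5.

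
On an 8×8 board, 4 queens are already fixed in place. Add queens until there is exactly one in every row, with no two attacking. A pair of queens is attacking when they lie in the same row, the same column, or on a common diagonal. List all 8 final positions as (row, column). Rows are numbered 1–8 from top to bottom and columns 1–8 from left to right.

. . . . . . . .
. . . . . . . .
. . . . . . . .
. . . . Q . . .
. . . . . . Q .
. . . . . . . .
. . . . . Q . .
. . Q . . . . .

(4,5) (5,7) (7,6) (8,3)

Row 1: attacked by (4,5)→{2,5,8}; (5,7)→{3,7}; (7,6)→{6}; (8,3)→{3}. Safe: 1, 4. Place at column 4.
Row 2: attacked by (1,4)→{3,4,5}; (4,5)→{3,5,7}; (5,7)→{4,7}; (7,6)→{1,6}; (8,3)→{3}. Safe: 2, 8. Place at column 8.
Row 3: attacked by (1,4)→{2,4,6}; (2,8)→{7,8}; (4,5)→{4,5,6}; (5,7)→{5,7}; (7,6)→{2,6}; (8,3)→{3,8}. Safe: 1. Place at column 1.
Row 6: attacked by (1,4)→{4}; (2,8)→{4,8}; (3,1)→{1,4}; (4,5)→{3,5,7}; (5,7)→{6,7,8}; (7,6)→{5,6,7}; (8,3)→{1,3,5}. Safe: 2. Place at column 2.
Columns [4, 8, 1, 5, 7, 2, 6, 3], r−c [-3, -6, 2, -1, -2, 4, 1, 5], r+c [5, 10, 4, 9, 12, 8, 13, 11] are all distinct, so no two queens attack.

(1,4) (2,8) (3,1) (4,5) (5,7) (6,2) (7,6) (8,3)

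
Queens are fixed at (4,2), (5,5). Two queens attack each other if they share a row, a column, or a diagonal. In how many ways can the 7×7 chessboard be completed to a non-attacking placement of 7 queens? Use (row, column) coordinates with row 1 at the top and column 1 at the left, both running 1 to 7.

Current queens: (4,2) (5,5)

Branch on row 1: col 3 → 1; col 4 → 0; col 6 → 0; col 7 → 1.
Sum: 1 + 0 + 0 + 1 = 2.

2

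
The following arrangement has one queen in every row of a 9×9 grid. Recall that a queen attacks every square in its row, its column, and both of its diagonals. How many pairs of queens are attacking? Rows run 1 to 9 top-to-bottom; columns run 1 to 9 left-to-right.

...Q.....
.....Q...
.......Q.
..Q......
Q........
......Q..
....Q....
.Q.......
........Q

0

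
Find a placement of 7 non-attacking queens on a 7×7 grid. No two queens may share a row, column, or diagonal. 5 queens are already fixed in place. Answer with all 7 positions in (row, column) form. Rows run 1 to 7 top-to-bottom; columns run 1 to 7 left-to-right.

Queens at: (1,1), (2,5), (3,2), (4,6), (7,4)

(1,1) (2,5) (3,2) (4,6) (5,3) (6,7) (7,4)

Row 5: attacked by (1,1)→{1,5}; (2,5)→{2,5}; (3,2)→{2,4}; (4,6)→{5,6,7}; (7,4)→{2,4,6}. Safe: 3. Place at column 3.
Row 6: attacked by (1,1)→{1,6}; (2,5)→{1,5}; (3,2)→{2,5}; (4,6)→{4,6}; (5,3)→{2,3,4}; (7,4)→{3,4,5}. Safe: 7. Place at column 7.
Columns [1, 5, 2, 6, 3, 7, 4], r−c [0, -3, 1, -2, 2, -1, 3], r+c [2, 7, 5, 10, 8, 13, 11] are all distinct, so no two queens attack.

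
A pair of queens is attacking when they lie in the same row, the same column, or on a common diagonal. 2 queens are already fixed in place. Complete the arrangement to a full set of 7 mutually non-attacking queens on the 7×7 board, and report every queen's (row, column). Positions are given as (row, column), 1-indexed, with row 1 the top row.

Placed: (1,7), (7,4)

Row 2: attacked by (1,7)→{6,7}; (7,4)→{4}. Safe: 1, 2, 3, 5. Place at column 3.
Row 3: attacked by (1,7)→{5,7}; (2,3)→{2,3,4}; (7,4)→{4}. Safe: 1, 6. Place at column 6.
Row 4: attacked by (1,7)→{4,7}; (2,3)→{1,3,5}; (3,6)→{5,6,7}; (7,4)→{1,4,7}. Safe: 2. Place at column 2.
Row 5: attacked by (1,7)→{3,7}; (2,3)→{3,6}; (3,6)→{4,6}; (4,2)→{1,2,3}; (7,4)→{2,4,6}. Safe: 5. Place at column 5.
Row 6: attacked by (1,7)→{2,7}; (2,3)→{3,7}; (3,6)→{3,6}; (4,2)→{2,4}; (5,5)→{4,5,6}; (7,4)→{3,4,5}. Safe: 1. Place at column 1.
Columns [7, 3, 6, 2, 5, 1, 4], r−c [-6, -1, -3, 2, 0, 5, 3], r+c [8, 5, 9, 6, 10, 7, 11] are all distinct, so no two queens attack.

(1,7) (2,3) (3,6) (4,2) (5,5) (6,1) (7,4)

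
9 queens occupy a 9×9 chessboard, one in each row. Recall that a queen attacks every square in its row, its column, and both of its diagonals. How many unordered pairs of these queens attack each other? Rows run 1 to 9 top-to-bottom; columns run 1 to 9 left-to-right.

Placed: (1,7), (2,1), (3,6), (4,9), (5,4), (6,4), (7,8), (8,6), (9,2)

Same column: (3,6)–(8,6) (column 6); (5,4)–(6,4) (column 4).
Same diagonal: (2,1)–(5,4) (|2−5| = |1−4| = 3); (3,6)–(5,4) (|3−5| = |6−4| = 2); (6,4)–(8,6) (|6−8| = |4−6| = 2).
Total attacking pairs: 5.

5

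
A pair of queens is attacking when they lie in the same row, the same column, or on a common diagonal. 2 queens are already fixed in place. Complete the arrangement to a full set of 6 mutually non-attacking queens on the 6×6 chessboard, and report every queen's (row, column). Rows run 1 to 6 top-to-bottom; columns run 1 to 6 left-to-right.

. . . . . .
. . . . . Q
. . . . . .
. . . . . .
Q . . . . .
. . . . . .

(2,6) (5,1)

(1,3) (2,6) (3,2) (4,5) (5,1) (6,4)

Row 1: attacked by (2,6)→{5,6}; (5,1)→{1,5}. Safe: 2, 3, 4. Place at column 3.
Row 3: attacked by (1,3)→{1,3,5}; (2,6)→{5,6}; (5,1)→{1,3}. Safe: 2, 4. Place at column 2.
Row 4: attacked by (1,3)→{3,6}; (2,6)→{4,6}; (3,2)→{1,2,3}; (5,1)→{1,2}. Safe: 5. Place at column 5.
Row 6: attacked by (1,3)→{3}; (2,6)→{2,6}; (3,2)→{2,5}; (4,5)→{3,5}; (5,1)→{1,2}. Safe: 4. Place at column 4.
Columns [3, 6, 2, 5, 1, 4], r−c [-2, -4, 1, -1, 4, 2], r+c [4, 8, 5, 9, 6, 10] are all distinct, so no two queens attack.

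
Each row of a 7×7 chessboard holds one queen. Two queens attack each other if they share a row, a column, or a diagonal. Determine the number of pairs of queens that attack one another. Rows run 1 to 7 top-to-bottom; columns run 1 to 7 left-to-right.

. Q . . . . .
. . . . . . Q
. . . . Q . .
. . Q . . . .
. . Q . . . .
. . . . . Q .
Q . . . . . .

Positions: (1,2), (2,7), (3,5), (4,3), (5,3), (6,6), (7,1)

4

Same column: (4,3)–(5,3) (column 3).
Same diagonal: (3,5)–(5,3) (|3−5| = |5−3| = 2); (3,5)–(7,1) (|3−7| = |5−1| = 4); (5,3)–(7,1) (|5−7| = |3−1| = 2).
Total attacking pairs: 4.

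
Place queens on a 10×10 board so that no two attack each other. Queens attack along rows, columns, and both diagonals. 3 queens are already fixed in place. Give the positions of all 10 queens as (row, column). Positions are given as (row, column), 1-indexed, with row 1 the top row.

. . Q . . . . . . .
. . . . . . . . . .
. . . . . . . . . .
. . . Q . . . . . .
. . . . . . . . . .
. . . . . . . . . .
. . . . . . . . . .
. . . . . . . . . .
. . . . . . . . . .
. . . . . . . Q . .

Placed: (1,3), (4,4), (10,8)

Row 2: attacked by (1,3)→{2,3,4}; (4,4)→{2,4,6}; (10,8)→{8}. Safe: 1, 5, 7, 9, 10. Place at column 10.
Row 3: attacked by (1,3)→{1,3,5}; (2,10)→{9,10}; (4,4)→{3,4,5}; (10,8)→{1,8}. Safe: 2, 6, 7. Place at column 7.
Row 5: attacked by (1,3)→{3,7}; (2,10)→{7,10}; (3,7)→{5,7,9}; (4,4)→{3,4,5}; (10,8)→{3,8}. Safe: 1, 2, 6. Place at column 2.
Row 6: attacked by (1,3)→{3,8}; (2,10)→{6,10}; (3,7)→{4,7,10}; (4,4)→{2,4,6}; (5,2)→{1,2,3}; (10,8)→{4,8}. Safe: 5, 9. Place at column 9.
Row 7: attacked by (1,3)→{3,9}; (2,10)→{5,10}; (3,7)→{3,7}; (4,4)→{1,4,7}; (5,2)→{2,4}; (6,9)→{8,9,10}; (10,8)→{5,8}. Safe: 6. Place at column 6.
Row 8: attacked by (1,3)→{3,10}; (2,10)→{4,10}; (3,7)→{2,7}; (4,4)→{4,8}; (5,2)→{2,5}; (6,9)→{7,9}; (7,6)→{5,6,7}; (10,8)→{6,8,10}. Safe: 1. Place at column 1.
Row 9: attacked by (1,3)→{3}; (2,10)→{3,10}; (3,7)→{1,7}; (4,4)→{4,9}; (5,2)→{2,6}; (6,9)→{6,9}; (7,6)→{4,6,8}; (8,1)→{1,2}; (10,8)→{7,8,9}. Safe: 5. Place at column 5.
Columns [3, 10, 7, 4, 2, 9, 6, 1, 5, 8], r−c [-2, -8, -4, 0, 3, -3, 1, 7, 4, 2], r+c [4, 12, 10, 8, 7, 15, 13, 9, 14, 18] are all distinct, so no two queens attack.

(1,3) (2,10) (3,7) (4,4) (5,2) (6,9) (7,6) (8,1) (9,5) (10,8)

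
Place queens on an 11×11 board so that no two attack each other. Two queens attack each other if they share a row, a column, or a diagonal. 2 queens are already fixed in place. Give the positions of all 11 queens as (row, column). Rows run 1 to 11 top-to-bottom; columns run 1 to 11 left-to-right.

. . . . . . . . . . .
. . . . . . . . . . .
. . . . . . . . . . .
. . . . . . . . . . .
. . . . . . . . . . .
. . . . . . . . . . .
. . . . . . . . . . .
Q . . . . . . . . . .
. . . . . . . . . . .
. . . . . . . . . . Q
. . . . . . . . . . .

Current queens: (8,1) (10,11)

Row 1: attacked by (8,1)→{1,8}; (10,11)→{2,11}. Safe: 3, 4, 5, 6, 7, 9, 10. Place at column 6.
Row 2: attacked by (1,6)→{5,6,7}; (8,1)→{1,7}; (10,11)→{3,11}. Safe: 2, 4, 8, 9, 10. Place at column 2.
Row 3: attacked by (1,6)→{4,6,8}; (2,2)→{1,2,3}; (8,1)→{1,6}; (10,11)→{4,11}. Safe: 5, 7, 9, 10. Place at column 7.
Row 4: attacked by (1,6)→{3,6,9}; (2,2)→{2,4}; (3,7)→{6,7,8}; (8,1)→{1,5}; (10,11)→{5,11}. Safe: 10. Place at column 10.
Row 5: attacked by (1,6)→{2,6,10}; (2,2)→{2,5}; (3,7)→{5,7,9}; (4,10)→{9,10,11}; (8,1)→{1,4}; (10,11)→{6,11}. Safe: 3, 8. Place at column 3.
Row 6: attacked by (1,6)→{1,6,11}; (2,2)→{2,6}; (3,7)→{4,7,10}; (4,10)→{8,10}; (5,3)→{2,3,4}; (8,1)→{1,3}; (10,11)→{7,11}. Safe: 5, 9. Place at column 5.
Row 7: attacked by (1,6)→{6}; (2,2)→{2,7}; (3,7)→{3,7,11}; (4,10)→{7,10}; (5,3)→{1,3,5}; (6,5)→{4,5,6}; (8,1)→{1,2}; (10,11)→{8,11}. Safe: 9. Place at column 9.
Row 9: attacked by (1,6)→{6}; (2,2)→{2,9}; (3,7)→{1,7}; (4,10)→{5,10}; (5,3)→{3,7}; (6,5)→{2,5,8}; (7,9)→{7,9,11}; (8,1)→{1,2}; (10,11)→{10,11}. Safe: 4. Place at column 4.
Row 11: attacked by (1,6)→{6}; (2,2)→{2,11}; (3,7)→{7}; (4,10)→{3,10}; (5,3)→{3,9}; (6,5)→{5,10}; (7,9)→{5,9}; (8,1)→{1,4}; (9,4)→{2,4,6}; (10,11)→{10,11}. Safe: 8. Place at column 8.
Columns [6, 2, 7, 10, 3, 5, 9, 1, 4, 11, 8], r−c [-5, 0, -4, -6, 2, 1, -2, 7, 5, -1, 3], r+c [7, 4, 10, 14, 8, 11, 16, 9, 13, 21, 19] are all distinct, so no two queens attack.

(1,6) (2,2) (3,7) (4,10) (5,3) (6,5) (7,9) (8,1) (9,4) (10,11) (11,8)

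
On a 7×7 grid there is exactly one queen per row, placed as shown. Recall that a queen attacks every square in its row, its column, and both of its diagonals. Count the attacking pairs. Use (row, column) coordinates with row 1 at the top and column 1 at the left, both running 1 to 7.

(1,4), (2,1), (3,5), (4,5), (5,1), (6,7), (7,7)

Same column: (2,1)–(5,1) (column 1); (3,5)–(4,5) (column 5); (6,7)–(7,7) (column 7).
Same diagonal: (4,5)–(6,7) (|4−6| = |5−7| = 2).
Total attacking pairs: 4.

4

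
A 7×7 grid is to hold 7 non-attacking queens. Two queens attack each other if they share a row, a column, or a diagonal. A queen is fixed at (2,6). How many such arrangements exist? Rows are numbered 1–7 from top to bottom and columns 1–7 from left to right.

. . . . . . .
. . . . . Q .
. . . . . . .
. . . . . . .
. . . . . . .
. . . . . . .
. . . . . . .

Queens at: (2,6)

Branch on row 1: col 1 → 1; col 2 → 1; col 3 → 1; col 4 → 1.
Sum: 1 + 1 + 1 + 1 = 4.

4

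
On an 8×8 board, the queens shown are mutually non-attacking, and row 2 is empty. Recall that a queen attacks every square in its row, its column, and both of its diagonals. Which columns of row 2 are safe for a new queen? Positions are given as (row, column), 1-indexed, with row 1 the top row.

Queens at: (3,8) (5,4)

columns 2, 3, 5, 6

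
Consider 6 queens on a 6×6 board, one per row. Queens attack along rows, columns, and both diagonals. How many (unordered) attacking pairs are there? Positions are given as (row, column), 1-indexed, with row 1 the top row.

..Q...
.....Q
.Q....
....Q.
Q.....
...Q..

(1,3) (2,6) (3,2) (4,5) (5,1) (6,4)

0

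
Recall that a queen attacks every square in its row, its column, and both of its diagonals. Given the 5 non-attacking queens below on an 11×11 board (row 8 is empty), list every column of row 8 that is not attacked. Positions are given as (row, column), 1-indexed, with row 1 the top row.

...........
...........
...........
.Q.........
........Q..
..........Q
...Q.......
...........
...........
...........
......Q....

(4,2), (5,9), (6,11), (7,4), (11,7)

columns 1, 8

(4,2) attacks row 8 at column 2 and diagonals 6.
(5,9) attacks row 8 at column 9 and diagonals 6.
(6,11) attacks row 8 at column 11 and diagonals 9.
(7,4) attacks row 8 at column 4 and diagonals 3, 5.
(11,7) attacks row 8 at column 7 and diagonals 4, 10.
Attacked columns: {2, 3, 4, 5, 6, 7, 9, 10, 11}. Safe: {1, 8}.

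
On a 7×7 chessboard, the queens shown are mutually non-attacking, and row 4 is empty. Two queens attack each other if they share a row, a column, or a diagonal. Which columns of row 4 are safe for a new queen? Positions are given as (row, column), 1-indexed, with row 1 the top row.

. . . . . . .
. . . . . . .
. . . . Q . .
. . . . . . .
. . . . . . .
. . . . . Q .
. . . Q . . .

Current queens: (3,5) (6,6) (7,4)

columns 2, 3

(3,5) attacks row 4 at column 5 and diagonals 4, 6.
(6,6) attacks row 4 at column 6 and diagonals 4.
(7,4) attacks row 4 at column 4 and diagonals 1, 7.
Attacked columns: {1, 4, 5, 6, 7}. Safe: {2, 3}.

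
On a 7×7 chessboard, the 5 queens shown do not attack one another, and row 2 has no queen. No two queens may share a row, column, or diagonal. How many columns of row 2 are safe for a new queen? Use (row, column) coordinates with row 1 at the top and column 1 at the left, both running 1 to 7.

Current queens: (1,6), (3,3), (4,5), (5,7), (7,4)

(1,6) attacks row 2 at column 6 and diagonals 5, 7.
(3,3) attacks row 2 at column 3 and diagonals 2, 4.
(4,5) attacks row 2 at column 5 and diagonals 3, 7.
(5,7) attacks row 2 at column 7 and diagonals 4.
(7,4) attacks row 2 at column 4.
Attacked columns: {2, 3, 4, 5, 6, 7}. Safe: {1}.

1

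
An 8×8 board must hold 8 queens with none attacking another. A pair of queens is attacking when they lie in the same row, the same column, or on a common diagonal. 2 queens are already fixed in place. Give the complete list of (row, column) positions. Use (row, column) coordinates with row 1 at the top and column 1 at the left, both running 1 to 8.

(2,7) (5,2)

Row 1: attacked by (2,7)→{6,7,8}; (5,2)→{2,6}. Safe: 1, 3, 4, 5. Place at column 1.
Row 3: attacked by (1,1)→{1,3}; (2,7)→{6,7,8}; (5,2)→{2,4}. Safe: 5. Place at column 5.
Row 4: attacked by (1,1)→{1,4}; (2,7)→{5,7}; (3,5)→{4,5,6}; (5,2)→{1,2,3}. Safe: 8. Place at column 8.
Row 6: attacked by (1,1)→{1,6}; (2,7)→{3,7}; (3,5)→{2,5,8}; (4,8)→{6,8}; (5,2)→{1,2,3}. Safe: 4. Place at column 4.
Row 7: attacked by (1,1)→{1,7}; (2,7)→{2,7}; (3,5)→{1,5}; (4,8)→{5,8}; (5,2)→{2,4}; (6,4)→{3,4,5}. Safe: 6. Place at column 6.
Row 8: attacked by (1,1)→{1,8}; (2,7)→{1,7}; (3,5)→{5}; (4,8)→{4,8}; (5,2)→{2,5}; (6,4)→{2,4,6}; (7,6)→{5,6,7}. Safe: 3. Place at column 3.
Columns [1, 7, 5, 8, 2, 4, 6, 3], r−c [0, -5, -2, -4, 3, 2, 1, 5], r+c [2, 9, 8, 12, 7, 10, 13, 11] are all distinct, so no two queens attack.

(1,1) (2,7) (3,5) (4,8) (5,2) (6,4) (7,6) (8,3)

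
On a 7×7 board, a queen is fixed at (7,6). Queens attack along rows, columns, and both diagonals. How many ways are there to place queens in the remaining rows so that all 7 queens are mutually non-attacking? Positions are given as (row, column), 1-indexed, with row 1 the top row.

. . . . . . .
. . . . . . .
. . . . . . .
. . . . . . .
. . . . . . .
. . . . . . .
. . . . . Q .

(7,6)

7

Branch on row 1: col 1 → 1; col 2 → 4; col 3 → 1; col 4 → 1; col 5 → 0; col 7 → 0.
Sum: 1 + 4 + 1 + 1 + 0 + 0 = 7.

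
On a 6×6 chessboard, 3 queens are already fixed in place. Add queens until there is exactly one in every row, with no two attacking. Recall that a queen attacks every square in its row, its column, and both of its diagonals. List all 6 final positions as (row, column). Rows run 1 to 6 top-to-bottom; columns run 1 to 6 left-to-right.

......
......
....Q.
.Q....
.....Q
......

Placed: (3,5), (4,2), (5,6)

(1,4) (2,1) (3,5) (4,2) (5,6) (6,3)

Row 1: attacked by (3,5)→{3,5}; (4,2)→{2,5}; (5,6)→{2,6}. Safe: 1, 4. Place at column 4.
Row 2: attacked by (1,4)→{3,4,5}; (3,5)→{4,5,6}; (4,2)→{2,4}; (5,6)→{3,6}. Safe: 1. Place at column 1.
Row 6: attacked by (1,4)→{4}; (2,1)→{1,5}; (3,5)→{2,5}; (4,2)→{2,4}; (5,6)→{5,6}. Safe: 3. Place at column 3.
Columns [4, 1, 5, 2, 6, 3], r−c [-3, 1, -2, 2, -1, 3], r+c [5, 3, 8, 6, 11, 9] are all distinct, so no two queens attack.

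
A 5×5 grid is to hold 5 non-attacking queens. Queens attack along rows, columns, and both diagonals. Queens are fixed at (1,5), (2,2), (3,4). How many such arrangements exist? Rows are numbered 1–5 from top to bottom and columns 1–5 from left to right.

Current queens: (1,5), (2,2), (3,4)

1

Branch on row 4: col 1 → 1.
Sum: 1 = 1.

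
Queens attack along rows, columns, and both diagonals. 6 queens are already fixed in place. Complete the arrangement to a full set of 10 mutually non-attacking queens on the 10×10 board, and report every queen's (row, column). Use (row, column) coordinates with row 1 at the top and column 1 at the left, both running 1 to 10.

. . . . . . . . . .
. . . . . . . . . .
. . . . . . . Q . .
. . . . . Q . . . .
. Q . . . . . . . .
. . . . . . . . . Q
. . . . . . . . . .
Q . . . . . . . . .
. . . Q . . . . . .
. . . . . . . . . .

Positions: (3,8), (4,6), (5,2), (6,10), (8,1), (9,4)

(1,7) (2,3) (3,8) (4,6) (5,2) (6,10) (7,5) (8,1) (9,4) (10,9)

Row 1: attacked by (3,8)→{6,8,10}; (4,6)→{3,6,9}; (5,2)→{2,6}; (6,10)→{5,10}; (8,1)→{1,8}; (9,4)→{4}. Safe: 7. Place at column 7.
Row 2: attacked by (1,7)→{6,7,8}; (3,8)→{7,8,9}; (4,6)→{4,6,8}; (5,2)→{2,5}; (6,10)→{6,10}; (8,1)→{1,7}; (9,4)→{4}. Safe: 3. Place at column 3.
Row 7: attacked by (1,7)→{1,7}; (2,3)→{3,8}; (3,8)→{4,8}; (4,6)→{3,6,9}; (5,2)→{2,4}; (6,10)→{9,10}; (8,1)→{1,2}; (9,4)→{2,4,6}. Safe: 5. Place at column 5.
Row 10: attacked by (1,7)→{7}; (2,3)→{3}; (3,8)→{1,8}; (4,6)→{6}; (5,2)→{2,7}; (6,10)→{6,10}; (7,5)→{2,5,8}; (8,1)→{1,3}; (9,4)→{3,4,5}. Safe: 9. Place at column 9.
Columns [7, 3, 8, 6, 2, 10, 5, 1, 4, 9], r−c [-6, -1, -5, -2, 3, -4, 2, 7, 5, 1], r+c [8, 5, 11, 10, 7, 16, 12, 9, 13, 19] are all distinct, so no two queens attack.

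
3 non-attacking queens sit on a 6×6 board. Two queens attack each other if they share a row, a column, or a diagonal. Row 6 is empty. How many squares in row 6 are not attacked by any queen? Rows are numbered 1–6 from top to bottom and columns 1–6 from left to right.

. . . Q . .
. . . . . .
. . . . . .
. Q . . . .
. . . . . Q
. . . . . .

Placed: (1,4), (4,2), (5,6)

(1,4) attacks row 6 at column 4.
(4,2) attacks row 6 at column 2 and diagonals 4.
(5,6) attacks row 6 at column 6 and diagonals 5.
Attacked columns: {2, 4, 5, 6}. Safe: {1, 3}.

2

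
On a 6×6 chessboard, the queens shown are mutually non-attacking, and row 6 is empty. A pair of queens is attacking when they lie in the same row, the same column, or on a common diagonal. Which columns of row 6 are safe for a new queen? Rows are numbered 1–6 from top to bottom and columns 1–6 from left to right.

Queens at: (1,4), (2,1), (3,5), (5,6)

columns 3

(1,4) attacks row 6 at column 4.
(2,1) attacks row 6 at column 1 and diagonals 5.
(3,5) attacks row 6 at column 5 and diagonals 2.
(5,6) attacks row 6 at column 6 and diagonals 5.
Attacked columns: {1, 2, 4, 5, 6}. Safe: {3}.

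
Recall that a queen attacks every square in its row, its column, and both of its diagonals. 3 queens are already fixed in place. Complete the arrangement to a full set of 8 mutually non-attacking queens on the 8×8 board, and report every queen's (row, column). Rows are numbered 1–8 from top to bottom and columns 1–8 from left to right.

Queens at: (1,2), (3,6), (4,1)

(1,2) (2,8) (3,6) (4,1) (5,3) (6,5) (7,7) (8,4)

Row 2: attacked by (1,2)→{1,2,3}; (3,6)→{5,6,7}; (4,1)→{1,3}. Safe: 4, 8. Place at column 8.
Row 5: attacked by (1,2)→{2,6}; (2,8)→{5,8}; (3,6)→{4,6,8}; (4,1)→{1,2}. Safe: 3, 7. Place at column 3.
Row 6: attacked by (1,2)→{2,7}; (2,8)→{4,8}; (3,6)→{3,6}; (4,1)→{1,3}; (5,3)→{2,3,4}. Safe: 5. Place at column 5.
Row 7: attacked by (1,2)→{2,8}; (2,8)→{3,8}; (3,6)→{2,6}; (4,1)→{1,4}; (5,3)→{1,3,5}; (6,5)→{4,5,6}. Safe: 7. Place at column 7.
Row 8: attacked by (1,2)→{2}; (2,8)→{2,8}; (3,6)→{1,6}; (4,1)→{1,5}; (5,3)→{3,6}; (6,5)→{3,5,7}; (7,7)→{6,7,8}. Safe: 4. Place at column 4.
Columns [2, 8, 6, 1, 3, 5, 7, 4], r−c [-1, -6, -3, 3, 2, 1, 0, 4], r+c [3, 10, 9, 5, 8, 11, 14, 12] are all distinct, so no two queens attack.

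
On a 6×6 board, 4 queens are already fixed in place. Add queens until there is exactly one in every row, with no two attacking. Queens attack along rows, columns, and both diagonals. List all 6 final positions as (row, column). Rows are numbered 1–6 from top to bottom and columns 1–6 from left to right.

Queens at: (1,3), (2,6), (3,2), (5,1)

Row 4: attacked by (1,3)→{3,6}; (2,6)→{4,6}; (3,2)→{1,2,3}; (5,1)→{1,2}. Safe: 5. Place at column 5.
Row 6: attacked by (1,3)→{3}; (2,6)→{2,6}; (3,2)→{2,5}; (4,5)→{3,5}; (5,1)→{1,2}. Safe: 4. Place at column 4.
Columns [3, 6, 2, 5, 1, 4], r−c [-2, -4, 1, -1, 4, 2], r+c [4, 8, 5, 9, 6, 10] are all distinct, so no two queens attack.

(1,3) (2,6) (3,2) (4,5) (5,1) (6,4)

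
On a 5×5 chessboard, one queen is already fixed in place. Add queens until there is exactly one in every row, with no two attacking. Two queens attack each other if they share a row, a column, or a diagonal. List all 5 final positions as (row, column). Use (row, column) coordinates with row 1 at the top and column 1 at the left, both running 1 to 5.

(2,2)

Row 1: attacked by (2,2)→{1,2,3}. Safe: 4, 5. Place at column 5.
Row 3: attacked by (1,5)→{3,5}; (2,2)→{1,2,3}. Safe: 4. Place at column 4.
Row 4: attacked by (1,5)→{2,5}; (2,2)→{2,4}; (3,4)→{3,4,5}. Safe: 1. Place at column 1.
Row 5: attacked by (1,5)→{1,5}; (2,2)→{2,5}; (3,4)→{2,4}; (4,1)→{1,2}. Safe: 3. Place at column 3.
Columns [5, 2, 4, 1, 3], r−c [-4, 0, -1, 3, 2], r+c [6, 4, 7, 5, 8] are all distinct, so no two queens attack.

(1,5) (2,2) (3,4) (4,1) (5,3)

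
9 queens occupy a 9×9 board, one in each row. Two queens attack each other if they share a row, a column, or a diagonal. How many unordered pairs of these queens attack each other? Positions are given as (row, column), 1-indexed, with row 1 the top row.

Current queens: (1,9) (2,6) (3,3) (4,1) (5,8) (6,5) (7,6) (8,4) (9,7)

3

Same column: (2,6)–(7,6) (column 6).
Same diagonal: (5,8)–(7,6) (|5−7| = |8−6| = 2); (6,5)–(7,6) (|6−7| = |5−6| = 1).
Total attacking pairs: 3.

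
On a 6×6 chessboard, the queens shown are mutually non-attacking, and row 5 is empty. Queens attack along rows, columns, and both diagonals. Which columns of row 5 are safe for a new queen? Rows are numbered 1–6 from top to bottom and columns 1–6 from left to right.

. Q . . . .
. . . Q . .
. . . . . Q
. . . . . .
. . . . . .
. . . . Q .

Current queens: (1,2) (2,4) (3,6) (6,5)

columns 3

(1,2) attacks row 5 at column 2 and diagonals 6.
(2,4) attacks row 5 at column 4 and diagonals 1.
(3,6) attacks row 5 at column 6 and diagonals 4.
(6,5) attacks row 5 at column 5 and diagonals 4, 6.
Attacked columns: {1, 2, 4, 5, 6}. Safe: {3}.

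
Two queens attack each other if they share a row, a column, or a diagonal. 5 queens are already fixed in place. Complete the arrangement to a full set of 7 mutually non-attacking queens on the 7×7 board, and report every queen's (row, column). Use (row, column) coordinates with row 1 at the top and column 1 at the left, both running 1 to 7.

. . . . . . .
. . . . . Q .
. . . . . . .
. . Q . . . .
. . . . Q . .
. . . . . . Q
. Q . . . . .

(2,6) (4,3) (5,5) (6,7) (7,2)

(1,4) (2,6) (3,1) (4,3) (5,5) (6,7) (7,2)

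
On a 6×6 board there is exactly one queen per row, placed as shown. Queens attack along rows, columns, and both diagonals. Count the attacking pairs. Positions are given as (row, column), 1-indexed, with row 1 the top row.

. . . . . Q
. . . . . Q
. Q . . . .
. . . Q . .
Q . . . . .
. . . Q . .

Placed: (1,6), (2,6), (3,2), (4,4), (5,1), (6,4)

Same column: (1,6)–(2,6) (column 6); (4,4)–(6,4) (column 4).
Same diagonal: (2,6)–(4,4) (|2−4| = |6−4| = 2).
Total attacking pairs: 3.

3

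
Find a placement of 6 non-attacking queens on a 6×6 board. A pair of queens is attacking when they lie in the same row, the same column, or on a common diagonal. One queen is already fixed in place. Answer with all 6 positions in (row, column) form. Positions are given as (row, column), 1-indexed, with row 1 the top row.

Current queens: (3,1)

(1,5) (2,3) (3,1) (4,6) (5,4) (6,2)

Row 1: attacked by (3,1)→{1,3}. Safe: 2, 4, 5, 6. Place at column 5.
Row 2: attacked by (1,5)→{4,5,6}; (3,1)→{1,2}. Safe: 3. Place at column 3.
Row 4: attacked by (1,5)→{2,5}; (2,3)→{1,3,5}; (3,1)→{1,2}. Safe: 4, 6. Place at column 6.
Row 5: attacked by (1,5)→{1,5}; (2,3)→{3,6}; (3,1)→{1,3}; (4,6)→{5,6}. Safe: 2, 4. Place at column 4.
Row 6: attacked by (1,5)→{5}; (2,3)→{3}; (3,1)→{1,4}; (4,6)→{4,6}; (5,4)→{3,4,5}. Safe: 2. Place at column 2.
Columns [5, 3, 1, 6, 4, 2], r−c [-4, -1, 2, -2, 1, 4], r+c [6, 5, 4, 10, 9, 8] are all distinct, so no two queens attack.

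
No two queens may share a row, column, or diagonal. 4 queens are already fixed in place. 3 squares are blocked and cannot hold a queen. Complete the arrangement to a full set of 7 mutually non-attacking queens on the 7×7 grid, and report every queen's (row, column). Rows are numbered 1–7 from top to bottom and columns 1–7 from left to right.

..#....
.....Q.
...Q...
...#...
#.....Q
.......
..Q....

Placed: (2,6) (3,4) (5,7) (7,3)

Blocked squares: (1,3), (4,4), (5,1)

(1,1) (2,6) (3,4) (4,2) (5,7) (6,5) (7,3)

Row 1: attacked by (2,6)→{5,6,7}; (3,4)→{2,4,6}; (5,7)→{3,7}; (7,3)→{3}. Blocked: 3. Safe: 1. Place at column 1.
Row 4: attacked by (1,1)→{1,4}; (2,6)→{4,6}; (3,4)→{3,4,5}; (5,7)→{6,7}; (7,3)→{3,6}. Blocked: 4. Safe: 2. Place at column 2.
Row 6: attacked by (1,1)→{1,6}; (2,6)→{2,6}; (3,4)→{1,4,7}; (4,2)→{2,4}; (5,7)→{6,7}; (7,3)→{2,3,4}. Safe: 5. Place at column 5.
Columns [1, 6, 4, 2, 7, 5, 3], r−c [0, -4, -1, 2, -2, 1, 4], r+c [2, 8, 7, 6, 12, 11, 10] are all distinct, so no two queens attack.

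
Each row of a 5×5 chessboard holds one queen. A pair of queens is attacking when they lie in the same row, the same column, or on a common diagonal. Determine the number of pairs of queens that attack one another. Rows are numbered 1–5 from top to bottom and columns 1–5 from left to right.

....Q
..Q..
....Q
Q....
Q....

4

Same column: (1,5)–(3,5) (column 5); (4,1)–(5,1) (column 1).
Same diagonal: (1,5)–(5,1) (|1−5| = |5−1| = 4); (2,3)–(4,1) (|2−4| = |3−1| = 2).
Total attacking pairs: 4.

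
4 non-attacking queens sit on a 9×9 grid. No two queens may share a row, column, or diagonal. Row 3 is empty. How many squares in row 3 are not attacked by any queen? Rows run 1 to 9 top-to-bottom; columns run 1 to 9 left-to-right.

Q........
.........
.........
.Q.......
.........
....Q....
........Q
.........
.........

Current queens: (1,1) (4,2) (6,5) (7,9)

(1,1) attacks row 3 at column 1 and diagonals 3.
(4,2) attacks row 3 at column 2 and diagonals 1, 3.
(6,5) attacks row 3 at column 5 and diagonals 2, 8.
(7,9) attacks row 3 at column 9 and diagonals 5.
Attacked columns: {1, 2, 3, 5, 8, 9}. Safe: {4, 6, 7}.

3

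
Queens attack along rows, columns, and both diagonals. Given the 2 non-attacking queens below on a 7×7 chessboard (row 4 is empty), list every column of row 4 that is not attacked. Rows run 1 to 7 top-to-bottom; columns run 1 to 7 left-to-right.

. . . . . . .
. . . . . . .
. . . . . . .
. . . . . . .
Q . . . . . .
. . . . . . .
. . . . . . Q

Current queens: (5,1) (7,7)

columns 3, 5, 6

(5,1) attacks row 4 at column 1 and diagonals 2.
(7,7) attacks row 4 at column 7 and diagonals 4.
Attacked columns: {1, 2, 4, 7}. Safe: {3, 5, 6}.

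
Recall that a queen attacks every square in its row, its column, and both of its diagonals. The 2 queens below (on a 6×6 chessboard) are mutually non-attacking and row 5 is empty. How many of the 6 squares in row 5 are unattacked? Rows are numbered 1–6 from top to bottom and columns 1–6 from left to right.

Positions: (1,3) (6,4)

3

(1,3) attacks row 5 at column 3.
(6,4) attacks row 5 at column 4 and diagonals 3, 5.
Attacked columns: {3, 4, 5}. Safe: {1, 2, 6}.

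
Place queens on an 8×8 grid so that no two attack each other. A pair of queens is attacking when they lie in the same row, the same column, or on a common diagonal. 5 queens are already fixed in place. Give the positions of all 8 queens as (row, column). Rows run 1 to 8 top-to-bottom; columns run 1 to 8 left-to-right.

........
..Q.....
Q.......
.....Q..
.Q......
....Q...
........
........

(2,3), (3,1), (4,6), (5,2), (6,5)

(1,8) (2,3) (3,1) (4,6) (5,2) (6,5) (7,7) (8,4)

Row 1: attacked by (2,3)→{2,3,4}; (3,1)→{1,3}; (4,6)→{3,6}; (5,2)→{2,6}; (6,5)→{5}. Safe: 7, 8. Place at column 8.
Row 7: attacked by (1,8)→{2,8}; (2,3)→{3,8}; (3,1)→{1,5}; (4,6)→{3,6}; (5,2)→{2,4}; (6,5)→{4,5,6}. Safe: 7. Place at column 7.
Row 8: attacked by (1,8)→{1,8}; (2,3)→{3}; (3,1)→{1,6}; (4,6)→{2,6}; (5,2)→{2,5}; (6,5)→{3,5,7}; (7,7)→{6,7,8}. Safe: 4. Place at column 4.
Columns [8, 3, 1, 6, 2, 5, 7, 4], r−c [-7, -1, 2, -2, 3, 1, 0, 4], r+c [9, 5, 4, 10, 7, 11, 14, 12] are all distinct, so no two queens attack.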